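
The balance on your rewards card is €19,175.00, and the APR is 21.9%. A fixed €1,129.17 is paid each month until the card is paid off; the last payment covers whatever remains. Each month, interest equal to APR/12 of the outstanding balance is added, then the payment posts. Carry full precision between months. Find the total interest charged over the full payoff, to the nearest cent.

€3,987.06

Monthly rate r = 21.9%/12 = 1.825% = 0.01825.
Payoff takes n = ⌈−ln(1 − rB₀/P)/ln(1+r)⌉ = ⌈20.510⌉ = 21 payments; the last is €578.66.
Total paid = 20·€1,129.17 + €578.66 = €23,162.06.
Total interest = total paid − principal = €23,162.06 − €19,175.00 = €3,987.06.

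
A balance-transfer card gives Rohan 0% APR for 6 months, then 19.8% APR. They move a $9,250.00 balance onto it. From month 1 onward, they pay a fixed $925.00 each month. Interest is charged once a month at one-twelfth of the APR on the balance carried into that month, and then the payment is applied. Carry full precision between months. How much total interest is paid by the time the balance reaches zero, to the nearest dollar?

Promo months 1–6 at r₀ = 0%/12 = 0; months 7+ at r₁ = 19.8%/12 = 0.0165.
After month 6 (no interest yet): B = $9,250.00 − 6·$925.00 = $3,700.00.
Then at r₁ with $925.00/mo: n₂ = −ln(1 − r₁·B/P)/ln(1+r₁) ≈ 4.17 → 5 more payments.
Total paid = 10·$925.00 + $160.33 = $9,410.33; interest = $9,410.33 − $9,250.00 = $160.33.

$160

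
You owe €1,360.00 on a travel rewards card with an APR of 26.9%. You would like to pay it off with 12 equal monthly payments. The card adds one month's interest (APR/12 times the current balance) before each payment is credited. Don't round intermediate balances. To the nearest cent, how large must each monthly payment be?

€130.52

Monthly rate r = 26.9%/12 = 2.24167% = 0.0224167.
Level-payment amortization: P = B₀·r / (1 − (1+r)^(−n)) = 1360.00·0.0224167 / (1 − 1.02242^(−12)).
Denominator 1 − (1+r)^(−12) = 0.233583308.
P = 30.4867 / 0.233583308 ≈ 130.52.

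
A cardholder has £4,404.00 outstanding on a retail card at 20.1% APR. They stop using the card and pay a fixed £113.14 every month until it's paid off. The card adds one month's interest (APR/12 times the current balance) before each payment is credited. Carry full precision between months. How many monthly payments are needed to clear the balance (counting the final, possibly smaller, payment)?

Monthly rate r = 20.1%/12 = 1.675% = 0.01675.
Recurrence: B ← B·(1+r) − £113.14.
Month 1: interest £73.77; balance after payment £4,364.63.
Month 2: interest £73.11; balance after payment £4,324.59.
Closed form: n = −ln(1 − rB₀/P)/ln(1+r) = −ln(0.348)/ln(1.01675) ≈ 63.544, so the balance reaches zero during payment 64.

64 payments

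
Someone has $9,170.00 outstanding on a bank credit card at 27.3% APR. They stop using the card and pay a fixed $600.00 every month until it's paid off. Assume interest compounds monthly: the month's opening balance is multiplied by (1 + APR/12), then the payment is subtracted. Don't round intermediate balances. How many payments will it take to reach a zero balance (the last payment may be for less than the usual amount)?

Monthly rate r = 27.3%/12 = 2.275% = 0.02275.
Recurrence: B ← B·(1+r) − $600.00.
Month 1: interest $208.62; balance after payment $8,778.62.
Month 2: interest $199.71; balance after payment $8,378.33.
Closed form: n = −ln(1 − rB₀/P)/ln(1+r) = −ln(0.6523)/ln(1.02275) ≈ 18.993, so the balance reaches zero during payment 19.

19 payments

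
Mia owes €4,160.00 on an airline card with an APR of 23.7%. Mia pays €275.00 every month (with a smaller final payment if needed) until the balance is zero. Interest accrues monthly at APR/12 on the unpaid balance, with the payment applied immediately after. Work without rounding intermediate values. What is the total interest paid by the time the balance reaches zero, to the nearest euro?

Monthly rate r = 23.7%/12 = 1.975% = 0.01975.
Payoff takes n = ⌈−ln(1 − rB₀/P)/ln(1+r)⌉ = ⌈18.147⌉ = 19 payments; the last is €40.77.
Total paid = 18·€275.00 + €40.77 = €4,990.77.
Total interest = total paid − principal = €4,990.77 − €4,160.00 = €830.77.

€831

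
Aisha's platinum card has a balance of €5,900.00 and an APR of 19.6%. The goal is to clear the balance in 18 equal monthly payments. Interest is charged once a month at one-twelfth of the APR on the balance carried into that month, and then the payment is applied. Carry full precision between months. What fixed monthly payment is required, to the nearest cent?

Monthly rate r = 19.6%/12 = 1.63333% = 0.0163333.
Level-payment amortization: P = B₀·r / (1 − (1+r)^(−n)) = 5900.00·0.0163333 / (1 − 1.01633^(−18)).
Denominator 1 − (1+r)^(−18) = 0.252951245.
P = 96.3667 / 0.252951245 ≈ 380.97.

€380.97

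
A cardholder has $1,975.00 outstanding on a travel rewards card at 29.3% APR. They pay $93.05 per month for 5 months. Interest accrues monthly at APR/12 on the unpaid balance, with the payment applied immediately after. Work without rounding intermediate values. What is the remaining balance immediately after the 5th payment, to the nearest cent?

Monthly rate r = 29.3%/12 = 2.44167% = 0.0244167.
Each month: B ← B·(1+r) − $93.05.
Month 1: interest $48.22; balance after payment $1,930.17.
Month 2: interest $47.13; balance after payment $1,884.25.
Month 3: interest $46.01; balance after payment $1,837.21.
Month 4: interest $44.86; balance after payment $1,789.02.
Month 5: interest $43.68; balance after payment $1,739.65.

$1,739.65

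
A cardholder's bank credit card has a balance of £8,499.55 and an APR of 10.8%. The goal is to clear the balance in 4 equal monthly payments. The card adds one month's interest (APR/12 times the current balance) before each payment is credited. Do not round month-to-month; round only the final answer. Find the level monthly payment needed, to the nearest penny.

£2,172.91

Monthly rate r = 10.8%/12 = 0.9% = 0.009.
Level-payment amortization: P = B₀·r / (1 − (1+r)^(−n)) = 8499.55·0.009 / (1 − 1.009^(−4)).
Denominator 1 − (1+r)^(−4) = 0.0352043536.
P = 76.496 / 0.0352043536 ≈ 2172.91.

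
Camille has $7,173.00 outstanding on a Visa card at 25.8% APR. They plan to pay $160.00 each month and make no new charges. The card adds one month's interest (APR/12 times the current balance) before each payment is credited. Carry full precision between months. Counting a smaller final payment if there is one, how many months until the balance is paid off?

157 payments

Monthly rate r = 25.8%/12 = 2.15% = 0.0215.
Recurrence: B ← B·(1+r) − $160.00.
Month 1: interest $154.22; balance after payment $7,167.22.
Month 2: interest $154.10; balance after payment $7,161.31.
Closed form: n = −ln(1 − rB₀/P)/ln(1+r) = −ln(0.036128)/ln(1.0215) ≈ 156.105, so the balance reaches zero during payment 157.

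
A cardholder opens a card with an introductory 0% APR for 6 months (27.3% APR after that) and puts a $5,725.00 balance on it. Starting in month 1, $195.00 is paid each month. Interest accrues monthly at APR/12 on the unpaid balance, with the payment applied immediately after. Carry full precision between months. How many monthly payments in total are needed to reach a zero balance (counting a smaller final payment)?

Promo months 1–6 at r₀ = 0%/12 = 0; months 7+ at r₁ = 27.3%/12 = 0.02275.
After month 6 (no interest yet): B = $5,725.00 − 6·$195.00 = $4,555.00.
Then at r₁ with $195.00/mo: n₂ = −ln(1 − r₁·B/P)/ln(1+r₁) ≈ 33.70 → 34 more payments.

40 months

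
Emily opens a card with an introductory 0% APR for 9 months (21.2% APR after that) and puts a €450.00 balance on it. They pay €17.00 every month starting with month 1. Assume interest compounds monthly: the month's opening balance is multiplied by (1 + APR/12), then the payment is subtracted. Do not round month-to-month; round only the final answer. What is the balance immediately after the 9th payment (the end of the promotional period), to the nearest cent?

€297.00

Promo months 1–9 at r₀ = 0%/12 = 0; months 10+ at r₁ = 21.2%/12 = 0.0176667.
After month 9 (no interest yet): B = €450.00 − 9·€17.00 = €297.00.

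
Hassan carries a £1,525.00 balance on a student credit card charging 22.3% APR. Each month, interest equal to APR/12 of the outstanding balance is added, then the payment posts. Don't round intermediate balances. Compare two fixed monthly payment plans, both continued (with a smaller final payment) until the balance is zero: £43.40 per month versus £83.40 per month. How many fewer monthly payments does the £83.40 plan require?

35 fewer payments

Monthly rate r = 22.3%/12 = 1.85833% = 0.0185833.
At £43.40/mo: n = ⌈−ln(1 − rB₀/P)/ln(1+r)⌉ = 58 payments (last £20.99); total interest = total paid − £1,525.00 = £969.79.
At £83.40/mo: 23 payments (last £46.10); total interest £355.90.
Payments saved = 58 − 23 = 35.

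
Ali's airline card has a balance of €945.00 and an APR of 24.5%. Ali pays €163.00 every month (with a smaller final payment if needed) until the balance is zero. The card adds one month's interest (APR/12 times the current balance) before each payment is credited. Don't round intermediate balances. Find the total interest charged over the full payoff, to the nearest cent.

Monthly rate r = 24.5%/12 = 2.04167% = 0.0204167.
Payoff takes n = ⌈−ln(1 − rB₀/P)/ln(1+r)⌉ = ⌈6.233⌉ = 7 payments; the last is €38.30.
Total paid = 6·€163.00 + €38.30 = €1,016.30.
Total interest = total paid − principal = €1,016.30 − €945.00 = €71.30.

€71.30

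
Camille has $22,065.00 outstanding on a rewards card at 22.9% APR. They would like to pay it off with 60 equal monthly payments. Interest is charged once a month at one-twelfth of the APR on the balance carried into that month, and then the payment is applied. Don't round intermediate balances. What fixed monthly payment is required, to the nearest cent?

Monthly rate r = 22.9%/12 = 1.90833% = 0.0190833.
Level-payment amortization: P = B₀·r / (1 − (1+r)^(−n)) = 22065.00·0.0190833 / (1 − 1.01908^(−60)).
Denominator 1 − (1+r)^(−60) = 0.678324442.
P = 421.074 / 0.678324442 ≈ 620.76.

$620.76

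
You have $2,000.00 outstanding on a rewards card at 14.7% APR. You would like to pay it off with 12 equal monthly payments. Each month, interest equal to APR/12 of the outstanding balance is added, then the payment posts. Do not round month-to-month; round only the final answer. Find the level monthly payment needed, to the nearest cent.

$180.23

Monthly rate r = 14.7%/12 = 1.225% = 0.01225.
Level-payment amortization: P = B₀·r / (1 − (1+r)^(−n)) = 2000.00·0.01225 / (1 − 1.01225^(−12)).
Denominator 1 − (1+r)^(−12) = 0.13593468.
P = 24.5 / 0.13593468 ≈ 180.23.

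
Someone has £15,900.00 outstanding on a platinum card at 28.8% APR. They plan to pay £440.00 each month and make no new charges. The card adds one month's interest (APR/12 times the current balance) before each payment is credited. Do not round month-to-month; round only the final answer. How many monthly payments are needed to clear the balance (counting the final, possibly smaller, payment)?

Monthly rate r = 28.8%/12 = 2.4% = 0.024.
Recurrence: B ← B·(1+r) − £440.00.
Month 1: interest £381.60; balance after payment £15,841.60.
Month 2: interest £380.20; balance after payment £15,781.80.
Closed form: n = −ln(1 − rB₀/P)/ln(1+r) = −ln(0.13273)/ln(1.024) ≈ 85.150, so the balance reaches zero during payment 86.

86 payments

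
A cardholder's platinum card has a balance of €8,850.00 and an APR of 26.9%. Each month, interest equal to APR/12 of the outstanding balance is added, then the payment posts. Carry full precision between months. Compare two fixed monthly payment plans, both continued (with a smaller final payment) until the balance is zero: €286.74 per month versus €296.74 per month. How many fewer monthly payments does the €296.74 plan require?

Monthly rate r = 26.9%/12 = 2.24167% = 0.0224167.
At €286.74/mo: n = ⌈−ln(1 − rB₀/P)/ln(1+r)⌉ = 54 payments (last €29.77); total interest = total paid − €8,850.00 = €6,376.99.
At €296.74/mo: 50 payments (last €241.60); total interest €5,931.86.
Payments saved = 54 − 50 = 4.

4 fewer payments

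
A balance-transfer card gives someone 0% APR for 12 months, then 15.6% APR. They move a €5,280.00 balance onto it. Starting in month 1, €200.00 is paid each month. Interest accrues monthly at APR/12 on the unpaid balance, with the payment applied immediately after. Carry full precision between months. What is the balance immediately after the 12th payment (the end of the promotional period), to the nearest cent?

€2,880.00

Promo months 1–12 at r₀ = 0%/12 = 0; months 13+ at r₁ = 15.6%/12 = 0.013.
After month 12 (no interest yet): B = €5,280.00 − 12·€200.00 = €2,880.00.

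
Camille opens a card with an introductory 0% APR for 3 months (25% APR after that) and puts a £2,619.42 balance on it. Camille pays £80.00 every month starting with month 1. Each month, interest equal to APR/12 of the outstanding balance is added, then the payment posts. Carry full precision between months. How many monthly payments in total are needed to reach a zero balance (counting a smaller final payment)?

50 months

Promo months 1–3 at r₀ = 0%/12 = 0; months 4+ at r₁ = 25%/12 = 0.0208333.
After month 3 (no interest yet): B = £2,619.42 − 3·£80.00 = £2,379.42.
Then at r₁ with £80.00/mo: n₂ = −ln(1 − r₁·B/P)/ln(1+r₁) ≈ 46.88 → 47 more payments.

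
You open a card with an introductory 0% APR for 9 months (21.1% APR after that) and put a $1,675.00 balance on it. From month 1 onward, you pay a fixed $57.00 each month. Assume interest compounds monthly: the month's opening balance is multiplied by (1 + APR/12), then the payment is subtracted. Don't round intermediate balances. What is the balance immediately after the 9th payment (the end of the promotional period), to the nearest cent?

Promo months 1–9 at r₀ = 0%/12 = 0; months 10+ at r₁ = 21.1%/12 = 0.0175833.
After month 9 (no interest yet): B = $1,675.00 − 9·$57.00 = $1,162.00.

$1,162.00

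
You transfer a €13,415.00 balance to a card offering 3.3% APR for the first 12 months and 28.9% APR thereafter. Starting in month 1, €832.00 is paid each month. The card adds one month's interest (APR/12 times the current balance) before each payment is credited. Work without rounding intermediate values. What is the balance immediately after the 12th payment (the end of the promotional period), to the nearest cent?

€3,728.05

Promo months 1–12 at r₀ = 3.3%/12 = 0.00275; months 13+ at r₁ = 28.9%/12 = 0.0240833.
After month 12: iterate B ← B·(1+r₀) − €832.00 for 12 months → €3,728.05.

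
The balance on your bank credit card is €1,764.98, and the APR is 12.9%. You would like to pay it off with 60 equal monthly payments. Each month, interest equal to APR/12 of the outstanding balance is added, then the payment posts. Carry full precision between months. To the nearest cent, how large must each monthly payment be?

Monthly rate r = 12.9%/12 = 1.075% = 0.01075.
Level-payment amortization: P = B₀·r / (1 − (1+r)^(−n)) = 1764.98·0.01075 / (1 − 1.01075^(−60)).
Denominator 1 − (1+r)^(−60) = 0.473528338.
P = 18.9735 / 0.473528338 ≈ 40.07.

€40.07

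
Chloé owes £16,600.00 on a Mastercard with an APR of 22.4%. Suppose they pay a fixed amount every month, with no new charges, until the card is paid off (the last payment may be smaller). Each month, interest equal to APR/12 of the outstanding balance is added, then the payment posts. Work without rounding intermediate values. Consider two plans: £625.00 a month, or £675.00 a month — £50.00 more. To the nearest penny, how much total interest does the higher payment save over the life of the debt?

Monthly rate r = 22.4%/12 = 1.86667% = 0.0186667.
At £625.00/mo: n = ⌈−ln(1 − rB₀/P)/ln(1+r)⌉ = 38 payments (last £15.56); total interest = total paid − £16,600.00 = £6,540.56.
At £675.00/mo: 34 payments (last £151.78); total interest £5,826.78.
Interest saved = £6,540.56 − £5,826.78 = £713.78.

£713.78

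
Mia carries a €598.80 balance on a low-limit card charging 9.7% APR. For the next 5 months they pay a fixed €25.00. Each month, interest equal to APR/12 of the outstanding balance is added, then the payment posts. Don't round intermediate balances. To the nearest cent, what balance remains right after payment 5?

€496.36

Monthly rate r = 9.7%/12 = 0.808333% = 0.00808333.
Each month: B ← B·(1+r) − €25.00.
Month 1: interest €4.84; balance after payment €578.64.
Month 2: interest €4.68; balance after payment €558.32.
Month 3: interest €4.51; balance after payment €537.83.
Month 4: interest €4.35; balance after payment €517.18.
Month 5: interest €4.18; balance after payment €496.36.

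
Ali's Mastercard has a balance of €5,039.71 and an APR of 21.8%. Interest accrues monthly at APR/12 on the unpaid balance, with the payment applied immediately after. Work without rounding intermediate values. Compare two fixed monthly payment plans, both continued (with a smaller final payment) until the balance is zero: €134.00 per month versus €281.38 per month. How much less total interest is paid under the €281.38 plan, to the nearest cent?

€2,404.80

Monthly rate r = 21.8%/12 = 1.81667% = 0.0181667.
At €134.00/mo: n = ⌈−ln(1 − rB₀/P)/ln(1+r)⌉ = 64 payments (last €114.74); total interest = total paid − €5,039.71 = €3,517.03.
At €281.38/mo: 22 payments (last €242.96); total interest €1,112.23.
Interest saved = €3,517.03 − €1,112.23 = €2,404.80.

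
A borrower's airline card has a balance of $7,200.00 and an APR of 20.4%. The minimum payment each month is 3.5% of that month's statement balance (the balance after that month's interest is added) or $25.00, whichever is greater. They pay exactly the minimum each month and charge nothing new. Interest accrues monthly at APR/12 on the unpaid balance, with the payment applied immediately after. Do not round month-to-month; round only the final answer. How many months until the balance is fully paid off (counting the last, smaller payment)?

163 months

Monthly rate r = 20.4%/12 = 1.7% = 0.017.
While 3.5% of the post-interest balance exceeds $25.00, each month B ← (B·(1+r))·(1 − 0.035), i.e. B shrinks by the factor (1+r)·0.965 = 0.9814.
This holds for months 1–124. Entering month 125 the balance is $702.29; 3.5% of the post-interest balance is now below $25.00, so the flat $25.00 minimum applies from here.
From month 125 a fixed $25.00 at rate r clears $702.29 in 39 more payments. Total: 124 + 39 = 163 months.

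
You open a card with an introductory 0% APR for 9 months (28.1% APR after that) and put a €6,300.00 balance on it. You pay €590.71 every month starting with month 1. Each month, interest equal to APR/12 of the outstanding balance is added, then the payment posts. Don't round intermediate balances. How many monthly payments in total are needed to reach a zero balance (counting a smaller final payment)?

11 months

Promo months 1–9 at r₀ = 0%/12 = 0; months 10+ at r₁ = 28.1%/12 = 0.0234167.
After month 9 (no interest yet): B = €6,300.00 − 9·€590.71 = €983.61.
Then at r₁ with €590.71/mo: n₂ = −ln(1 − r₁·B/P)/ln(1+r₁) ≈ 1.72 → 2 more payments.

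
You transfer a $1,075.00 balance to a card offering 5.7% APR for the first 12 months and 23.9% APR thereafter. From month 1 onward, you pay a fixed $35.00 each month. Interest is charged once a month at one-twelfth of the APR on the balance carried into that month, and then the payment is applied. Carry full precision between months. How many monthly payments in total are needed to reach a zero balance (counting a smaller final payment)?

39 months

Promo months 1–12 at r₀ = 5.7%/12 = 0.00475; months 13+ at r₁ = 23.9%/12 = 0.0199167.
After month 12: iterate B ← B·(1+r₀) − $35.00 for 12 months → $706.75.
Then at r₁ with $35.00/mo: n₂ = −ln(1 − r₁·B/P)/ln(1+r₁) ≈ 26.09 → 27 more payments.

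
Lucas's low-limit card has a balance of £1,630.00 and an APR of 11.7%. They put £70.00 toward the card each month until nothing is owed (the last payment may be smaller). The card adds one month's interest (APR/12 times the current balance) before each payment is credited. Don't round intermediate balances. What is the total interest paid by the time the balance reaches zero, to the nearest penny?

£227.96

Monthly rate r = 11.7%/12 = 0.975% = 0.00975.
Payoff takes n = ⌈−ln(1 − rB₀/P)/ln(1+r)⌉ = ⌈26.541⌉ = 27 payments; the last is £37.96.
Total paid = 26·£70.00 + £37.96 = £1,857.96.
Total interest = total paid − principal = £1,857.96 − £1,630.00 = £227.96.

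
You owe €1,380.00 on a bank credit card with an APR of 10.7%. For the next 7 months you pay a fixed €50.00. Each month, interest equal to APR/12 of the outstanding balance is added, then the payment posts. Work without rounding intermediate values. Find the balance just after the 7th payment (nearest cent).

€1,108.97

Monthly rate r = 10.7%/12 = 0.891667% = 0.00891667.
Each month: B ← B·(1+r) − €50.00.
Month 1: interest €12.30; balance after payment €1,342.31.
Month 2: interest €11.97; balance after payment €1,304.27.
Month 3: interest €11.63; balance after payment €1,265.90.
Month 4: interest €11.29; balance after payment €1,227.19.
Month 5: interest €10.94; balance after payment €1,188.13.
Month 6: interest €10.59; balance after payment €1,148.73.
Month 7: interest €10.24; balance after payment €1,108.97.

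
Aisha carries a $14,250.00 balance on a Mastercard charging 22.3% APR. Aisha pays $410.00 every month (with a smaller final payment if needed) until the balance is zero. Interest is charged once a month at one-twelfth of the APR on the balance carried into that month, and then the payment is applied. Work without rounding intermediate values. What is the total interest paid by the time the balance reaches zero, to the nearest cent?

$8,867.11

Monthly rate r = 22.3%/12 = 1.85833% = 0.0185833.
Payoff takes n = ⌈−ln(1 − rB₀/P)/ln(1+r)⌉ = ⌈56.381⌉ = 57 payments; the last is $157.11.
Total paid = 56·$410.00 + $157.11 = $23,117.11.
Total interest = total paid − principal = $23,117.11 − $14,250.00 = $8,867.11.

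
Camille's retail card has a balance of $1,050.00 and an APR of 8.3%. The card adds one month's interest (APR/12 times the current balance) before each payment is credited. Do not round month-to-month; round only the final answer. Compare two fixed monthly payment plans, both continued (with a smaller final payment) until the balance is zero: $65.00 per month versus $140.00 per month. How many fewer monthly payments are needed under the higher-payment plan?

Monthly rate r = 8.3%/12 = 0.691667% = 0.00691667.
At $65.00/mo: n = ⌈−ln(1 − rB₀/P)/ln(1+r)⌉ = 18 payments (last $12.31); total interest = total paid − $1,050.00 = $67.31.
At $140.00/mo: 8 payments (last $102.03); total interest $32.03.
Payments saved = 18 − 8 = 10.

10 fewer payments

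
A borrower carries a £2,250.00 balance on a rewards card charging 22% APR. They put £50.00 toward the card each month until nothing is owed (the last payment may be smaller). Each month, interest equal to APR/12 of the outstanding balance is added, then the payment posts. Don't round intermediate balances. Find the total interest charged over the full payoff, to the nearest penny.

£2,547.02

Monthly rate r = 22%/12 = 1.83333% = 0.0183333.
Payoff takes n = ⌈−ln(1 − rB₀/P)/ln(1+r)⌉ = ⌈95.940⌉ = 96 payments; the last is £47.02.
Total paid = 95·£50.00 + £47.02 = £4,797.02.
Total interest = total paid − principal = £4,797.02 − £2,250.00 = £2,547.02.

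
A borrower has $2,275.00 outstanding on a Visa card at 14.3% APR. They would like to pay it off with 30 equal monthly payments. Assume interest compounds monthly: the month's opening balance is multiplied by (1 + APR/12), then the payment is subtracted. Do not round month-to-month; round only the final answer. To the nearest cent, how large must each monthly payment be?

Monthly rate r = 14.3%/12 = 1.19167% = 0.0119167.
Level-payment amortization: P = B₀·r / (1 − (1+r)^(−n)) = 2275.00·0.0119167 / (1 − 1.01192^(−30)).
Denominator 1 − (1+r)^(−30) = 0.299097626.
P = 27.1104 / 0.299097626 ≈ 90.64.

$90.64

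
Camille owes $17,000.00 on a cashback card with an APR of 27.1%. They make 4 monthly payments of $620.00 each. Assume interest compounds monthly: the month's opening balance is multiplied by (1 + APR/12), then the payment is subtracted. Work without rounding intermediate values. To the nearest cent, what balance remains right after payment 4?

Monthly rate r = 27.1%/12 = 2.25833% = 0.0225833.
Each month: B ← B·(1+r) − $620.00.
Month 1: interest $383.92; balance after payment $16,763.92.
Month 2: interest $378.59; balance after payment $16,522.50.
Month 3: interest $373.13; balance after payment $16,275.63.
Month 4: interest $367.56; balance after payment $16,023.19.

$16,023.19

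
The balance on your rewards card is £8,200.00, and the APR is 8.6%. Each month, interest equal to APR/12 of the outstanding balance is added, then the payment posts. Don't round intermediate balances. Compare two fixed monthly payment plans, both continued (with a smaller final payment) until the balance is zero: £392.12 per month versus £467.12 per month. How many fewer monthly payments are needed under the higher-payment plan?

Monthly rate r = 8.6%/12 = 0.716667% = 0.00716667.
At £392.12/mo: n = ⌈−ln(1 − rB₀/P)/ln(1+r)⌉ = 23 payments (last £289.13); total interest = total paid − £8,200.00 = £715.77.
At £467.12/mo: 19 payments (last £387.05); total interest £595.21.
Payments saved = 23 − 19 = 4.

4 fewer payments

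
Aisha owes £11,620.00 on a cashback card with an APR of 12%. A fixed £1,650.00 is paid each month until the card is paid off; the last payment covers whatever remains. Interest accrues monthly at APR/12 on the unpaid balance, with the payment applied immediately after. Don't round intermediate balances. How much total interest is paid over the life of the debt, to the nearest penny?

Monthly rate r = 12%/12 = 1% = 0.01.
Payoff takes n = ⌈−ln(1 − rB₀/P)/ln(1+r)⌉ = ⌈7.339⌉ = 8 payments; the last is £561.44.
Total paid = 7·£1,650.00 + £561.44 = £12,111.44.
Total interest = total paid − principal = £12,111.44 − £11,620.00 = £491.44.

£491.44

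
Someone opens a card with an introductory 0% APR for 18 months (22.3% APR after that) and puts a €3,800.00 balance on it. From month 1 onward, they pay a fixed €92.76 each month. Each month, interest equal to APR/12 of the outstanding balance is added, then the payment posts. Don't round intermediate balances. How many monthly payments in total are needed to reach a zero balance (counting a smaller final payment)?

Promo months 1–18 at r₀ = 0%/12 = 0; months 19+ at r₁ = 22.3%/12 = 0.0185833.
After month 18 (no interest yet): B = €3,800.00 − 18·€92.76 = €2,130.32.
Then at r₁ with €92.76/mo: n₂ = −ln(1 − r₁·B/P)/ln(1+r₁) ≈ 30.22 → 31 more payments.

49 payments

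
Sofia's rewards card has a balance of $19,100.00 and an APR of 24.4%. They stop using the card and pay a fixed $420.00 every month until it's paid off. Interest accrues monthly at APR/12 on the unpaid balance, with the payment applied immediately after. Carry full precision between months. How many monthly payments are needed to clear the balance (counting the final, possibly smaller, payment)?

129 payments

Monthly rate r = 24.4%/12 = 2.03333% = 0.0203333.
Recurrence: B ← B·(1+r) − $420.00.
Month 1: interest $388.37; balance after payment $19,068.37.
Month 2: interest $387.72; balance after payment $19,036.09.
Closed form: n = −ln(1 − rB₀/P)/ln(1+r) = −ln(0.075317)/ln(1.02033) ≈ 128.471, so the balance reaches zero during payment 129.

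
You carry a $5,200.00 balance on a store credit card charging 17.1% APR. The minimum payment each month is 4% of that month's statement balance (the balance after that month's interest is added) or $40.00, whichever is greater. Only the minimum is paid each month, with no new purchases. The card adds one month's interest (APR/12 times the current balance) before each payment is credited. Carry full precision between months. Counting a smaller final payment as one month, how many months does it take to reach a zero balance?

Monthly rate r = 17.1%/12 = 1.425% = 0.01425.
While 4% of the post-interest balance exceeds $40.00, each month B ← (B·(1+r))·(1 − 0.04), i.e. B shrinks by the factor (1+r)·0.96 = 0.97368.
This holds for months 1–63. Entering month 64 the balance is $968.78; 4% of the post-interest balance is now below $40.00, so the flat $40.00 minimum applies from here.
From month 64 a fixed $40.00 at rate r clears $968.78 in 30 more payments. Total: 63 + 30 = 93 months.

93 months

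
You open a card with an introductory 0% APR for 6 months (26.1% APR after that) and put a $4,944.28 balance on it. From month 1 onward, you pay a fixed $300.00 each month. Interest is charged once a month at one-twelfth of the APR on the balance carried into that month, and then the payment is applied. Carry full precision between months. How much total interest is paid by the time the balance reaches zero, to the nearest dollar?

Promo months 1–6 at r₀ = 0%/12 = 0; months 7+ at r₁ = 26.1%/12 = 0.02175.
After month 6 (no interest yet): B = $4,944.28 − 6·$300.00 = $3,144.28.
Then at r₁ with $300.00/mo: n₂ = −ln(1 − r₁·B/P)/ln(1+r₁) ≈ 12.02 → 13 more payments.
Total paid = 18·$300.00 + $7.29 = $5,407.29; interest = $5,407.29 − $4,944.28 = $463.01.

$463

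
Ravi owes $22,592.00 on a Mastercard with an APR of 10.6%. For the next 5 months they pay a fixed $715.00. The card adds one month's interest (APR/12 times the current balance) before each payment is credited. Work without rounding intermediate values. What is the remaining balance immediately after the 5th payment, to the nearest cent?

Monthly rate r = 10.6%/12 = 0.883333% = 0.00883333.
Each month: B ← B·(1+r) − $715.00.
Month 1: interest $199.56; balance after payment $22,076.56.
Month 2: interest $195.01; balance after payment $21,556.57.
Month 3: interest $190.42; balance after payment $21,031.99.
Month 4: interest $185.78; balance after payment $20,502.77.
Month 5: interest $181.11; balance after payment $19,968.88.

$19,968.88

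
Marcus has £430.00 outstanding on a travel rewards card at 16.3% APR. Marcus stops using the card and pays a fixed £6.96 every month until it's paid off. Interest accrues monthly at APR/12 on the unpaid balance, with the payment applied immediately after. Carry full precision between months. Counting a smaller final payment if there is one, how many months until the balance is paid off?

Monthly rate r = 16.3%/12 = 1.35833% = 0.0135833.
Recurrence: B ← B·(1+r) − £6.96.
Month 1: interest £5.84; balance after payment £428.88.
Month 2: interest £5.83; balance after payment £427.75.
Closed form: n = −ln(1 − rB₀/P)/ln(1+r) = −ln(0.1608)/ln(1.01358) ≈ 135.459, so the balance reaches zero during payment 136.

136 months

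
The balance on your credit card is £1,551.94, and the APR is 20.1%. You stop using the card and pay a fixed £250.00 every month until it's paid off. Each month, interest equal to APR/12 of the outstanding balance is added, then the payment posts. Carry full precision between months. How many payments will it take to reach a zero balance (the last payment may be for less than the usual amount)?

7 months

Monthly rate r = 20.1%/12 = 1.675% = 0.01675.
Recurrence: B ← B·(1+r) − £250.00.
Month 1: interest £25.99; balance after payment £1,327.93.
Month 2: interest £22.24; balance after payment £1,100.18.
Closed form: n = −ln(1 − rB₀/P)/ln(1+r) = −ln(0.89602)/ln(1.01675) ≈ 6.610, so the balance reaches zero during payment 7.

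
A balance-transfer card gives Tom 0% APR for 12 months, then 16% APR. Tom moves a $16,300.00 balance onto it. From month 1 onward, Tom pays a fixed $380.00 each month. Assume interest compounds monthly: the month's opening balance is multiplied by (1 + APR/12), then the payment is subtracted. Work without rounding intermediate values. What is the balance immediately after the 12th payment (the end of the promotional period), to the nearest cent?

Promo months 1–12 at r₀ = 0%/12 = 0; months 13+ at r₁ = 16%/12 = 0.0133333.
After month 12 (no interest yet): B = $16,300.00 − 12·$380.00 = $11,740.00.

$11,740.00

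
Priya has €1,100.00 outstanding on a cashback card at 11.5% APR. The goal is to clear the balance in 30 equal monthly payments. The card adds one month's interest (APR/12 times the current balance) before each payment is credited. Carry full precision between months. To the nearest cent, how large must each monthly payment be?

Monthly rate r = 11.5%/12 = 0.958333% = 0.00958333.
Level-payment amortization: P = B₀·r / (1 − (1+r)^(−n)) = 1100.00·0.00958333 / (1 − 1.00958^(−30)).
Denominator 1 − (1+r)^(−30) = 0.248835894.
P = 10.5417 / 0.248835894 ≈ 42.36.

€42.36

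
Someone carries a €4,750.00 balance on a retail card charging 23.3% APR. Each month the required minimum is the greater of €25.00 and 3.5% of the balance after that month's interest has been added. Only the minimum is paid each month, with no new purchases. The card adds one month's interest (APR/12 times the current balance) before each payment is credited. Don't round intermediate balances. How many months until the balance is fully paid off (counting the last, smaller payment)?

158 months

Monthly rate r = 23.3%/12 = 1.94167% = 0.0194167.
While 3.5% of the post-interest balance exceeds €25.00, each month B ← (B·(1+r))·(1 − 0.035), i.e. B shrinks by the factor (1+r)·0.965 = 0.98374.
This holds for months 1–117. Entering month 118 the balance is €697.50; 3.5% of the post-interest balance is now below €25.00, so the flat €25.00 minimum applies from here.
From month 118 a fixed €25.00 at rate r clears €697.50 in 41 more payments. Total: 117 + 41 = 158 months.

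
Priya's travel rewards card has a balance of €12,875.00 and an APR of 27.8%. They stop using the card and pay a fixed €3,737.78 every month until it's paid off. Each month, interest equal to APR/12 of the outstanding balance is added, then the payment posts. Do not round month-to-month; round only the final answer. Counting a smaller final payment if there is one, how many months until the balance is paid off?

Monthly rate r = 27.8%/12 = 2.31667% = 0.0231667.
Recurrence: B ← B·(1+r) − €3,737.78.
Month 1: interest €298.27; balance after payment €9,435.49.
Month 2: interest €218.59; balance after payment €5,916.30.
Month 3: interest €137.06; balance after payment €2,315.58.
Month 4: interest €53.64; balance after payment €0.00.

4 months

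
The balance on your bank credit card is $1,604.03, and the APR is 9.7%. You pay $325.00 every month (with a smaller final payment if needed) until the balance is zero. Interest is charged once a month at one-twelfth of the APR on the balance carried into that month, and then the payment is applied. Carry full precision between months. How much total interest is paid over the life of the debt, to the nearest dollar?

$40

Monthly rate r = 9.7%/12 = 0.808333% = 0.00808333.
Payoff takes n = ⌈−ln(1 − rB₀/P)/ln(1+r)⌉ = ⌈5.057⌉ = 6 payments; the last is $18.58.
Total paid = 5·$325.00 + $18.58 = $1,643.58.
Total interest = total paid − principal = $1,643.58 − $1,604.03 = $39.55.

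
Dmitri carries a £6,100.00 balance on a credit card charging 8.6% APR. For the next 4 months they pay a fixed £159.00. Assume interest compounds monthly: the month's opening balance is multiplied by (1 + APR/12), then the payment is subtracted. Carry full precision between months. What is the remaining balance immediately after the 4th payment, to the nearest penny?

£5,633.89

Monthly rate r = 8.6%/12 = 0.716667% = 0.00716667.
Each month: B ← B·(1+r) − £159.00.
Month 1: interest £43.72; balance after payment £5,984.72.
Month 2: interest £42.89; balance after payment £5,868.61.
Month 3: interest £42.06; balance after payment £5,751.67.
Month 4: interest £41.22; balance after payment £5,633.89.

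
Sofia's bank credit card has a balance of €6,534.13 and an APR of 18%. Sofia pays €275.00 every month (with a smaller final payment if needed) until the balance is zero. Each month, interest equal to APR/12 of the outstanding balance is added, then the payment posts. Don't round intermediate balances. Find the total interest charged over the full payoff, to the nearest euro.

Monthly rate r = 18%/12 = 1.5% = 0.015.
Payoff takes n = ⌈−ln(1 − rB₀/P)/ln(1+r)⌉ = ⌈29.599⌉ = 30 payments; the last is €165.23.
Total paid = 29·€275.00 + €165.23 = €8,140.23.
Total interest = total paid − principal = €8,140.23 − €6,534.13 = €1,606.10.

€1,606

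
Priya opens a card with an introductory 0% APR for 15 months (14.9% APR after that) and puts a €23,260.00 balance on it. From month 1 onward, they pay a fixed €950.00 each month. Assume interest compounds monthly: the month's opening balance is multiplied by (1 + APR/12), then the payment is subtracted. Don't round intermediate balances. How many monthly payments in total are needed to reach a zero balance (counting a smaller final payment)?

Promo months 1–15 at r₀ = 0%/12 = 0; months 16+ at r₁ = 14.9%/12 = 0.0124167.
After month 15 (no interest yet): B = €23,260.00 − 15·€950.00 = €9,010.00.
Then at r₁ with €950.00/mo: n₂ = −ln(1 − r₁·B/P)/ln(1+r₁) ≈ 10.15 → 11 more payments.

26 months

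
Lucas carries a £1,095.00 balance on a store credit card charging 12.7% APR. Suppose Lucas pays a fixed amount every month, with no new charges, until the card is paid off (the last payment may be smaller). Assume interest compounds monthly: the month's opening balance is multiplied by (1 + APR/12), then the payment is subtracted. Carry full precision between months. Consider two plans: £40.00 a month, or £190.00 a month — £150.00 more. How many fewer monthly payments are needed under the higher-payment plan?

27 fewer payments

Monthly rate r = 12.7%/12 = 1.05833% = 0.0105833.
At £40.00/mo: n = ⌈−ln(1 − rB₀/P)/ln(1+r)⌉ = 33 payments (last £19.84); total interest = total paid − £1,095.00 = £204.84.
At £190.00/mo: 6 payments (last £185.81); total interest £40.81.
Payments saved = 33 − 6 = 27.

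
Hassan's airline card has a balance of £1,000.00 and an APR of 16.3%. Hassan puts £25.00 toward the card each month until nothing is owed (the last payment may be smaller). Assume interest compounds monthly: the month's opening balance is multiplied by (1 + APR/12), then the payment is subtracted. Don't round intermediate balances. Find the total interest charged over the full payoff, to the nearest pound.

Monthly rate r = 16.3%/12 = 1.35833% = 0.0135833.
Payoff takes n = ⌈−ln(1 − rB₀/P)/ln(1+r)⌉ = ⌈58.094⌉ = 59 payments; the last is £2.37.
Total paid = 58·£25.00 + £2.37 = £1,452.37.
Total interest = total paid − principal = £1,452.37 − £1,000.00 = £452.37.

£452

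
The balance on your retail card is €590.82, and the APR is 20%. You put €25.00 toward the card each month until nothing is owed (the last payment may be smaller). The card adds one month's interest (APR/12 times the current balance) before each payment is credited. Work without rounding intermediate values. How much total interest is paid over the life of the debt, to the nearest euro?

Monthly rate r = 20%/12 = 1.66667% = 0.0166667.
Payoff takes n = ⌈−ln(1 − rB₀/P)/ln(1+r)⌉ = ⌈30.290⌉ = 31 payments; the last is €7.30.
Total paid = 30·€25.00 + €7.30 = €757.30.
Total interest = total paid − principal = €757.30 − €590.82 = €166.48.

€166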